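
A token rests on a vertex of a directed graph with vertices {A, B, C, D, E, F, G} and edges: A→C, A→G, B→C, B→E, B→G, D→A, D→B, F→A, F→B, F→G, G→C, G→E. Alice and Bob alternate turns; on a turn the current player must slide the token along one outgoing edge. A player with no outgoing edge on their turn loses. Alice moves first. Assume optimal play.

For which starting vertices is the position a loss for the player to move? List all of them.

Use the standard recursion: the mover loses at a terminal position; elsewhere, the mover wins exactly when some move hands the opponent an L position.
Every edge goes from a vertex to one that appears earlier in the order E, C, G, B, A, F, D, so processing vertices in that order labels each vertex after all of its successors.
E: no outgoing edge → L
C: no outgoing edge → L
G: →C(L), so W
B: →C(L), so W
A: →C(L), so W
F: →A(W), B(W), G(W) — all W, so L
D: →A(W), B(W) — all W, so L
The losing starting vertices are exactly the entries labelled L in this table (4 of them).

C, D, E, F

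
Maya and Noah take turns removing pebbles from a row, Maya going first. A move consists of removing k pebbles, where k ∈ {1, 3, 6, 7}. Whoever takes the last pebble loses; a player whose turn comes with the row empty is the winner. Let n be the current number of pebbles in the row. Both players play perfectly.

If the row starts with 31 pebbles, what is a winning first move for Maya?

Remove 6, leaving 25.

Work bottom-up. With no move the player to move wins. Otherwise the position is W if at least one move leads to an L position for the opponent, and L if every move leads to a W.
n=0: no move; the opponent has just taken the last pebble and therefore loses → W
n=1: the only move is to 0(W), a W ⇒ L
n=2: can move to 1, which is L ⇒ W
n=3: moves to 2(W), 0(W); every one is W ⇒ L
n=4: can move to 3, which is L ⇒ W
n=5: moves to 4(W), 2(W); every one is W ⇒ L
n=6: can move to 5, which is L ⇒ W
n=7: can move to 1, which is L ⇒ W
n=8: can move to 5, which is L ⇒ W
n=9: can move to 3, which is L ⇒ W
n=10: can move to 3, which is L ⇒ W
n=11: can move to 5, which is L ⇒ W
n=12: can move to 5, which is L ⇒ W
n=13: moves to 12(W), 10(W), 7(W), 6(W); every one is W ⇒ L
n=14: can move to 13, which is L ⇒ W
n=15: moves to 14(W), 12(W), 9(W), 8(W); every one is W ⇒ L
n=16: can move to 15, which is L ⇒ W
n=17: moves to 16(W), 14(W), 11(W), 10(W); every one is W ⇒ L
n=18: can move to 17, which is L ⇒ W
n=19: can move to 13, which is L ⇒ W
n=20: can move to 17, which is L ⇒ W
n=21: can move to 15, which is L ⇒ W
n=22: can move to 15, which is L ⇒ W
n=23: can move to 17, which is L ⇒ W
n=24: can move to 17, which is L ⇒ W
n=25: moves to 24(W), 22(W), 19(W), 18(W); every one is W ⇒ L
n=26: can move to 25, which is L ⇒ W
n=27: moves to 26(W), 24(W), 21(W), 20(W); every one is W ⇒ L
n=28: can move to 27, which is L ⇒ W
n=29: moves to 28(W), 26(W), 23(W), 22(W); every one is W ⇒ L
n=30: can move to 29, which is L ⇒ W
n=31: can move to 25, which is L ⇒ W
From 31, the L positions reachable in one move are: 25.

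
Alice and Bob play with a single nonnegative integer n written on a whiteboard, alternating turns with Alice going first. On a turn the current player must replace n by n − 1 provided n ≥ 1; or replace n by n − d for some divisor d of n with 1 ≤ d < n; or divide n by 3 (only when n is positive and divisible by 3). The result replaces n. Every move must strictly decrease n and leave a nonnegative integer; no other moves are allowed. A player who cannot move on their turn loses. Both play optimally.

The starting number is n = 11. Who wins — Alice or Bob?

Build the W/L table. Terminal = L. A non-terminal position is W if it has a move to some L; otherwise it is L.
n=0: no move → L
n=1: can move to 0, which is L ⇒ W
n=2: the only move is to 1(W), a W ⇒ L
n=3: can move to 2, which is L ⇒ W
n=4: can move to 2, which is L ⇒ W
n=5: the only move is to 4(W), a W ⇒ L
n=6: can move to 2, which is L ⇒ W
n=7: the only move is to 6(W), a W ⇒ L
n=8: can move to 7, which is L ⇒ W
n=9: moves to 3(W), 6(W), 8(W); every one is W ⇒ L
n=10: can move to 5, which is L ⇒ W
n=11: the only move is to 10(W), a W ⇒ L
Every move from 11 reaches a W position, so the mover loses.

Bob wins.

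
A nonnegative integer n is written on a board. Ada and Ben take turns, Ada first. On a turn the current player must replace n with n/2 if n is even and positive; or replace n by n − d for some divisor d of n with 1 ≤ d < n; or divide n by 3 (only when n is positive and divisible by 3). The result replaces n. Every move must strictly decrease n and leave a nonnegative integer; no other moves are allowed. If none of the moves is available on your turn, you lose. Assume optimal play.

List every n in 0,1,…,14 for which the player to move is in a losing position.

0, 1, 4, 7, 9, 11, 13

Compute win/loss labels from the base case upward. A position with no move is L. Any other position is W if it can reach an L in one move, else L.
n=0: no move → L
n=1: no move → L
n=2: reaches L-position 1 → W
n=3: reaches L-position 1 → W
n=4: only reaches 2(W), 3(W), all W → L
n=5: reaches L-position 4 → W
n=6: reaches L-position 4 → W
n=7: only reaches 6(W), which is W → L
n=8: reaches L-position 4 → W
n=9: only reaches 3(W), 6(W), 8(W), all W → L
n=10: reaches L-position 9 → W
n=11: only reaches 10(W), which is W → L
n=12: reaches L-position 4 → W
n=13: only reaches 12(W), which is W → L
n=14: reaches L-position 7 → W
The losing starting values of n are exactly the entries labelled L in this table (7 of them).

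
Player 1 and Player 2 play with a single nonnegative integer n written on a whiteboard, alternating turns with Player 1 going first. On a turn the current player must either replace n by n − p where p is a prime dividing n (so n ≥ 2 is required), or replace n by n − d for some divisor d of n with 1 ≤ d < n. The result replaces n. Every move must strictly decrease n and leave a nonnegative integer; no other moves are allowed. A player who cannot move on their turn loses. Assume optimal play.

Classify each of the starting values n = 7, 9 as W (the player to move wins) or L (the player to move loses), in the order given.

7: W, 9: L

Use the standard recursion: the mover loses at a terminal position; elsewhere, the mover wins exactly when some move hands the opponent an L position.
n=0: no move → L
n=1: no move → L
n=2: →0(L), so W
n=3: →0(L), so W
n=4: →2(W), 3(W) — all W, so L
n=5: →0(L), so W
n=6: →4(L), so W
n=7: →0(L), so W
n=8: →4(L), so W
n=9: →6(W), 8(W) — all W, so L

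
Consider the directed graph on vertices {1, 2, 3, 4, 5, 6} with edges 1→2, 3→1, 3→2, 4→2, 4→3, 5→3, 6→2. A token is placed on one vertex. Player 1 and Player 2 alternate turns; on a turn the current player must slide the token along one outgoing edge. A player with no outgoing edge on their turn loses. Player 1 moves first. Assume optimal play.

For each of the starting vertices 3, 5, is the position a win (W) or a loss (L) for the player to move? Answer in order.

3: W, 5: L

Work bottom-up. With no move the player to move loses. Otherwise the position is W if at least one move leads to an L position for the opponent, and L if every move leads to a W.
Every edge goes from a vertex to one that appears earlier in the order 2, 1, 3, 6, 4, 5, so processing vertices in that order labels each vertex after all of its successors.
2: no outgoing edge → L
1: can move to 2, which is L ⇒ W
3: can move to 2, which is L ⇒ W
6: can move to 2, which is L ⇒ W
4: can move to 2, which is L ⇒ W
5: the only move is to 3(W), a W ⇒ L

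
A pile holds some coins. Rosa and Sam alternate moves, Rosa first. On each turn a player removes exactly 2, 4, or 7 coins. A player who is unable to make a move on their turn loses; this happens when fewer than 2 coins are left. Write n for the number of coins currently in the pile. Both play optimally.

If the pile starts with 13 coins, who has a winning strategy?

Build the W/L table. Terminal = L. A non-terminal position is W if it has a move to some L; otherwise it is L.
n=0: no move → L
n=1: no move → L
n=2: can move to 0, which is L ⇒ W
n=3: can move to 1, which is L ⇒ W
n=4: can move to 0, which is L ⇒ W
n=5: can move to 1, which is L ⇒ W
n=6: moves to 4(W), 2(W); every one is W ⇒ L
n=7: can move to 0, which is L ⇒ W
n=8: can move to 6, which is L ⇒ W
n=9: moves to 7(W), 5(W), 2(W); every one is W ⇒ L
n=10: can move to 6, which is L ⇒ W
n=11: can move to 9, which is L ⇒ W
n=12: moves to 10(W), 8(W), 5(W); every one is W ⇒ L
n=13: can move to 9, which is L ⇒ W
The starting position 13 is W: Rosa should remove 4, leaving 9, handing over an L position.

Rosa wins.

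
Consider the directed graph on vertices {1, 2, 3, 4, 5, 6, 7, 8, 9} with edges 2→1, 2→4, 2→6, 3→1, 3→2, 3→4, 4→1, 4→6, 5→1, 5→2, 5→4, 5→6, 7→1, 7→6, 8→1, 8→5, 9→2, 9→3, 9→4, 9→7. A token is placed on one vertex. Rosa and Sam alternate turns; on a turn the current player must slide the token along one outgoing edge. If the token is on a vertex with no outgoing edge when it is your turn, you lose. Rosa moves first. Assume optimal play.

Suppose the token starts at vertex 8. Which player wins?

Label each position W (a win for the player to move) or L (a loss). A position with no legal move is L; any other position is W exactly when some move reaches an L, and L when every move reaches a W.
Every edge goes from a vertex to one that appears earlier in the order 6, 1, 4, 2, 7, 3, 5, 9, 8, so processing vertices in that order labels each vertex after all of its successors.
6: no outgoing edge → L
1: no outgoing edge → L
4: reaches L-position 1 → W
2: reaches L-position 1 → W
7: reaches L-position 1 → W
3: reaches L-position 1 → W
5: reaches L-position 1 → W
9: only reaches 3(W), 7(W), 2(W), 4(W), all W → L
8: reaches L-position 1 → W
From 8 Rosa can move to 1, reaching an L position.

Rosa wins.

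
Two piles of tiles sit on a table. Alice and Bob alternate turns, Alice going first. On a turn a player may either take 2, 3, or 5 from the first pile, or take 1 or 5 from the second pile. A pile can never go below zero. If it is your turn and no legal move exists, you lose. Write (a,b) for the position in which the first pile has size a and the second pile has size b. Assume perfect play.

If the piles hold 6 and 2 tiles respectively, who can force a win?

Alice wins.

Build the W/L table. Terminal = L. A non-terminal position is W if it has a move to some L; otherwise it is L.
No move ever increases a pile, so every position that can arise here has a ≤ 6 and b ≤ 2; it is enough to label the cells with 0 ≤ a ≤ 6 and 0 ≤ b ≤ 2.
Every move lowers a or b (never raises either), so fill the grid row by row in increasing a, and left to right within a row: each cell's successors are then already labelled.
      b=0  b=1  b=2
a=0:    L    W    L
a=1:    L    W    L
a=2:    W    L    W
a=3:    W    L    W
a=4:    W    W    W
a=5:    W    W    W
a=6:    W    W    W
Cells with no legal move (terminal, hence L): (0,0), (1,0).
The remaining L cells, each justified by listing all of its moves:
(0,2): →(0,1)(W) only, which is W, so L
(1,2): →(1,1)(W) only, which is W, so L
(2,1): →(0,1)(W), (2,0)(W) — all W, so L
(3,1): →(1,1)(W), (0,1)(W), (3,0)(W) — all W, so L
Every other cell has at least one move into one of the L cells above, so it is W.
The starting position (6,2) is W: Alice should move to (1,2), handing over an L position.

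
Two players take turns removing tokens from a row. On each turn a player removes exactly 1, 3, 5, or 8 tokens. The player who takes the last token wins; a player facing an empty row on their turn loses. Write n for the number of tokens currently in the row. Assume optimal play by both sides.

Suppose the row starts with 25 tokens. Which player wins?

The first player wins.

Compute win/loss labels from the base case upward. A position with no move is L. Any other position is W if it can reach an L in one move, else L.
n=0: no move → L
n=1: →0(L), so W
n=2: →1(W) only, which is W, so L
n=3: →2(L), so W
n=4: →3(W), 1(W) — all W, so L
n=5: →4(L), so W
n=6: →5(W), 3(W), 1(W) — all W, so L
n=7: →6(L), so W
n=8: →0(L), so W
n=9: →6(L), so W
n=10: →2(L), so W
n=11: →6(L), so W
n=12: →4(L), so W
n=13: →12(W), 10(W), 8(W), 5(W) — all W, so L
n=14: →13(L), so W
n=15: →14(W), 12(W), 10(W), 7(W) — all W, so L
n=16: →15(L), so W
n=17: →16(W), 14(W), 12(W), 9(W) — all W, so L
n=18: →17(L), so W
n=19: →18(W), 16(W), 14(W), 11(W) — all W, so L
n=20: →19(L), so W
n=21: →13(L), so W
n=22: →19(L), so W
n=23: →15(L), so W
n=24: →19(L), so W
n=25: →17(L), so W
From 25 the player to move can remove 8, leaving 17, reaching an L position.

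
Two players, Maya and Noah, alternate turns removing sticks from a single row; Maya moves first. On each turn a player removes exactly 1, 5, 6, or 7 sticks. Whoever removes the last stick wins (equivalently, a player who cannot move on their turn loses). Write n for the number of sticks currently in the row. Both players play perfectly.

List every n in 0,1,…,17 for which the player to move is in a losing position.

Work bottom-up. With no move the player to move loses. Otherwise the position is W if at least one move leads to an L position for the opponent, and L if every move leads to a W.
n=0: no move → L
n=1: W (go to 0, an L position)
n=2: L (sole option 1(W) is W)
n=3: W (go to 2, an L position)
n=4: L (sole option 3(W) is W)
n=5: W (go to 4, an L position)
n=6: W (go to 0, an L position)
n=7: W (go to 2, an L position)
n=8: W (go to 2, an L position)
n=9: W (go to 4, an L position)
n=10: W (go to 4, an L position)
n=11: W (go to 4, an L position)
n=12: L (options 11(W), 7(W), 6(W), 5(W) are all W)
n=13: W (go to 12, an L position)
n=14: L (options 13(W), 9(W), 8(W), 7(W) are all W)
n=15: W (go to 14, an L position)
n=16: L (options 15(W), 11(W), 10(W), 9(W) are all W)
n=17: W (go to 16, an L position)
The losing starting values of n are exactly the entries labelled L in this table (6 of them).

0, 2, 4, 12, 14, 16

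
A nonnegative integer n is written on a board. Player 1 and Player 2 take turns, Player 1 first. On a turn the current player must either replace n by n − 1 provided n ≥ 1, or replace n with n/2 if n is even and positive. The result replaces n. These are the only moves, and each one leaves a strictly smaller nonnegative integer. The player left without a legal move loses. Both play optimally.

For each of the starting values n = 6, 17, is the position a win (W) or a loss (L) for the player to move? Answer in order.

6: W, 17: L

Positions with no move are L. A position that does have a move is losing for the player to move precisely when every available move leads to a winning position for the opponent. Fill in the labels:
n=0: no move → L
n=1: reaches L-position 0 → W
n=2: only reaches 1(W), which is W → L
n=3: reaches L-position 2 → W
n=4: reaches L-position 2 → W
n=5: only reaches 4(W), which is W → L
n=6: reaches L-position 5 → W
n=7: only reaches 6(W), which is W → L
n=8: reaches L-position 7 → W
n=9: only reaches 8(W), which is W → L
n=10: reaches L-position 5 → W
n=11: only reaches 10(W), which is W → L
n=12: reaches L-position 11 → W
n=13: only reaches 12(W), which is W → L
n=14: reaches L-position 7 → W
n=15: only reaches 14(W), which is W → L
n=16: reaches L-position 15 → W
n=17: only reaches 16(W), which is W → L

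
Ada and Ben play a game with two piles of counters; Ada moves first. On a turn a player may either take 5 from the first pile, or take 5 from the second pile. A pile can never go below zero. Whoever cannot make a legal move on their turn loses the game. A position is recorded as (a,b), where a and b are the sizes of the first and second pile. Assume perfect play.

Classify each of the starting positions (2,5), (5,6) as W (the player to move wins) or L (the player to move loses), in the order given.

(2,5): W, (5,6): L

Build the W/L table. Terminal = L. A non-terminal position is W if it has a move to some L; otherwise it is L.
No move ever increases a pile, so every position that can arise here has a ≤ 5 and b ≤ 6; it is enough to label the cells with 0 ≤ a ≤ 5 and 0 ≤ b ≤ 6.
Every move lowers a or b (never raises either), so fill the grid row by row in increasing a, and left to right within a row: each cell's successors are then already labelled.
      b=0  b=1  b=2  b=3  b=4  b=5  b=6
a=0:    L    L    L    L    L    W    W
a=1:    L    L    L    L    L    W    W
a=2:    L    L    L    L    L    W    W
a=3:    L    L    L    L    L    W    W
a=4:    L    L    L    L    L    W    W
a=5:    W    W    W    W    W    L    L
Cells with no legal move (terminal, hence L): (0,0), (0,1), (0,2), (0,3), (0,4), (1,0), (1,1), (1,2), (1,3), (1,4), (2,0), (2,1), (2,2), (2,3), (2,4), (3,0), (3,1), (3,2), (3,3), (3,4), (4,0), (4,1), (4,2), (4,3), (4,4).
The remaining L cells, each justified by listing all of its moves:
(5,5): only reaches (0,5)(W), (5,0)(W), all W → L
(5,6): only reaches (0,6)(W), (5,1)(W), all W → L
Every other cell has at least one move into one of the L cells above, so it is W.
(2,5): the move to (2,0) reaches an L cell, so W
(5,6): one of the L cells justified above, so L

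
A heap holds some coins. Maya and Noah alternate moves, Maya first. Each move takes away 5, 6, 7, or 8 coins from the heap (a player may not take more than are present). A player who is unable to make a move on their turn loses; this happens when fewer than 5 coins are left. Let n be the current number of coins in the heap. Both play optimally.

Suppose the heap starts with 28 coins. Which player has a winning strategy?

Noah wins.

Work bottom-up. With no move the player to move loses. Otherwise the position is W if at least one move leads to an L position for the opponent, and L if every move leads to a W.
n=0: no move → L
n=1: no move → L
n=2: no move → L
n=3: no move → L
n=4: no move → L
n=5: →0(L), so W
n=6: →1(L), so W
n=7: →2(L), so W
n=8: →3(L), so W
n=9: →4(L), so W
n=10: →4(L), so W
n=11: →4(L), so W
n=12: →4(L), so W
n=13: →8(W), 7(W), 6(W), 5(W) — all W, so L
n=14: →9(W), 8(W), 7(W), 6(W) — all W, so L
n=15: →10(W), 9(W), 8(W), 7(W) — all W, so L
n=16: →11(W), 10(W), 9(W), 8(W) — all W, so L
n=17: →12(W), 11(W), 10(W), 9(W) — all W, so L
n=18: →13(L), so W
n=19: →14(L), so W
n=20: →15(L), so W
n=21: →16(L), so W
n=22: →17(L), so W
n=23: →17(L), so W
n=24: →17(L), so W
n=25: →17(L), so W
n=26: →21(W), 20(W), 19(W), 18(W) — all W, so L
n=27: →22(W), 21(W), 20(W), 19(W) — all W, so L
n=28: →23(W), 22(W), 21(W), 20(W) — all W, so L
Every move from 28 reaches a W position, so the mover loses.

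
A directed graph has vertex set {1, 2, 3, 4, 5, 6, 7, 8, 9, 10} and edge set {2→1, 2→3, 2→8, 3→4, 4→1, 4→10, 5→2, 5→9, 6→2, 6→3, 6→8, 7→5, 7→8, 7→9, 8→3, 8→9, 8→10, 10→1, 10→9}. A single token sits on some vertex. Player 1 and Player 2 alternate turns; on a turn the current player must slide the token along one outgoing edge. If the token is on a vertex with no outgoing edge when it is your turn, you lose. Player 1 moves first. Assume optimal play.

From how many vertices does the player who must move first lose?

3

Use the standard recursion: the mover loses at a terminal position; elsewhere, the mover wins exactly when some move hands the opponent an L position.
Every edge goes from a vertex to one that appears earlier in the order 9, 1, 10, 4, 3, 8, 2, 6, 5, 7, so processing vertices in that order labels each vertex after all of its successors.
9: no outgoing edge → L
1: no outgoing edge → L
10: reaches L-position 1 → W
4: reaches L-position 1 → W
3: only reaches 4(W), which is W → L
8: reaches L-position 3 → W
2: reaches L-position 3 → W
6: reaches L-position 3 → W
5: reaches L-position 9 → W
7: reaches L-position 9 → W
The L vertices are 1, 3, 9; that is 3 in all.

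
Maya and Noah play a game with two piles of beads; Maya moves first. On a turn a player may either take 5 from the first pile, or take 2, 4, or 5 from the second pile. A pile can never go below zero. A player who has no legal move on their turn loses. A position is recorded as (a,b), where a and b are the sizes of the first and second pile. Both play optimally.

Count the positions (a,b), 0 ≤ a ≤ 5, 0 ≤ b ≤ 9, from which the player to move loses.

Positions with no move are L. A position that does have a move is losing for the player to move precisely when every available move leads to a winning position for the opponent. Fill in the labels:
Every move lowers a or b (never raises either), so fill the grid row by row in increasing a, and left to right within a row: each cell's successors are then already labelled.
      b=0  b=1  b=2  b=3  b=4  b=5  b=6  b=7  b=8  b=9
a=0:    L    L    W    W    W    W    W    L    L    W
a=1:    L    L    W    W    W    W    W    L    L    W
a=2:    L    L    W    W    W    W    W    L    L    W
a=3:    L    L    W    W    W    W    W    L    L    W
a=4:    L    L    W    W    W    W    W    L    L    W
a=5:    W    W    L    L    W    W    W    W    W    L
Cells with no legal move (terminal, hence L): (0,0), (0,1), (1,0), (1,1), (2,0), (2,1), (3,0), (3,1), (4,0), (4,1).
The remaining L cells, each justified by listing all of its moves:
(0,7): L (options (0,5)(W), (0,3)(W), (0,2)(W) are all W)
(0,8): L (options (0,6)(W), (0,4)(W), (0,3)(W) are all W)
(1,7): L (options (1,5)(W), (1,3)(W), (1,2)(W) are all W)
(1,8): L (options (1,6)(W), (1,4)(W), (1,3)(W) are all W)
(2,7): L (options (2,5)(W), (2,3)(W), (2,2)(W) are all W)
(2,8): L (options (2,6)(W), (2,4)(W), (2,3)(W) are all W)
(3,7): L (options (3,5)(W), (3,3)(W), (3,2)(W) are all W)
(3,8): L (options (3,6)(W), (3,4)(W), (3,3)(W) are all W)
(4,7): L (options (4,5)(W), (4,3)(W), (4,2)(W) are all W)
(4,8): L (options (4,6)(W), (4,4)(W), (4,3)(W) are all W)
(5,2): L (options (0,2)(W), (5,0)(W) are all W)
(5,3): L (options (0,3)(W), (5,1)(W) are all W)
(5,9): L (options (0,9)(W), (5,7)(W), (5,5)(W), (5,4)(W) are all W)
Every other cell has at least one move into one of the L cells above, so it is W.
L cells per row: a=0: 4, a=1: 4, a=2: 4, a=3: 4, a=4: 4, a=5: 3; total 23.

23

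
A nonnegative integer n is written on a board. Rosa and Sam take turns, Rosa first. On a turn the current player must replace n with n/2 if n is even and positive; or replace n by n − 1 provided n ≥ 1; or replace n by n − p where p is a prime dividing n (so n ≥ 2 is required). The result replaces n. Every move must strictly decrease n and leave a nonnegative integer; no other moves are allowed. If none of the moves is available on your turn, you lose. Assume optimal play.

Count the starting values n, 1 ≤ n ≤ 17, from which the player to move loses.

Classify positions by backward induction: terminal positions (no move available) are L. From any other position, the mover wins iff some move reaches an L.
n=0: no move → L
n=1: →0(L), so W
n=2: →0(L), so W
n=3: →0(L), so W
n=4: →2(W), 3(W) — all W, so L
n=5: →0(L), so W
n=6: →4(L), so W
n=7: →0(L), so W
n=8: →4(L), so W
n=9: →6(W), 8(W) — all W, so L
n=10: →9(L), so W
n=11: →0(L), so W
n=12: →9(L), so W
n=13: →0(L), so W
n=14: →7(W), 12(W), 13(W) — all W, so L
n=15: →14(L), so W
n=16: →14(L), so W
n=17: →0(L), so W
L entries with 1 ≤ n ≤ 17 (n=0 is outside the asked range and is not counted): n = 4, 9, 14; that makes 3.

3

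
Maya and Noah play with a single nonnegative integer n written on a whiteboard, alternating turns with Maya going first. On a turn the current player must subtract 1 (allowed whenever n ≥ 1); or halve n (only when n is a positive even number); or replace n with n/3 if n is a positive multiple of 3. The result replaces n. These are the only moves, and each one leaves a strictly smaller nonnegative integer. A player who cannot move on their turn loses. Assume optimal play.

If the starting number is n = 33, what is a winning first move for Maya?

Classify positions by backward induction: terminal positions (no move available) are L. From any other position, the mover wins iff some move reaches an L.
n=0: no move → L
n=1: can move to 0, which is L ⇒ W
n=2: the only move is to 1(W), a W ⇒ L
n=3: can move to 2, which is L ⇒ W
n=4: can move to 2, which is L ⇒ W
n=5: the only move is to 4(W), a W ⇒ L
n=6: can move to 2, which is L ⇒ W
n=7: the only move is to 6(W), a W ⇒ L
n=8: can move to 7, which is L ⇒ W
n=9: moves to 3(W), 8(W); every one is W ⇒ L
n=10: can move to 5, which is L ⇒ W
n=11: the only move is to 10(W), a W ⇒ L
n=12: can move to 11, which is L ⇒ W
n=13: the only move is to 12(W), a W ⇒ L
n=14: can move to 7, which is L ⇒ W
n=15: can move to 5, which is L ⇒ W
n=16: moves to 8(W), 15(W); every one is W ⇒ L
n=17: can move to 16, which is L ⇒ W
n=18: can move to 9, which is L ⇒ W
n=19: the only move is to 18(W), a W ⇒ L
n=20: can move to 19, which is L ⇒ W
n=21: can move to 7, which is L ⇒ W
n=22: can move to 11, which is L ⇒ W
n=23: the only move is to 22(W), a W ⇒ L
n=24: can move to 23, which is L ⇒ W
n=25: the only move is to 24(W), a W ⇒ L
n=26: can move to 13, which is L ⇒ W
n=27: can move to 9, which is L ⇒ W
n=28: moves to 14(W), 27(W); every one is W ⇒ L
n=29: can move to 28, which is L ⇒ W
n=30: moves to 10(W), 15(W), 29(W); every one is W ⇒ L
n=31: can move to 30, which is L ⇒ W
n=32: can move to 16, which is L ⇒ W
n=33: can move to 11, which is L ⇒ W
From 33, the L positions reachable in one move are: 11.

Move to 11.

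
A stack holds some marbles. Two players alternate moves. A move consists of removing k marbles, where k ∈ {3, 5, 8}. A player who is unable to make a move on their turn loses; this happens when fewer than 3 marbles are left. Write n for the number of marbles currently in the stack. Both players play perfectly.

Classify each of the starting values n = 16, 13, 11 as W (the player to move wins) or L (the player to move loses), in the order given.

16: W, 13: L, 11: L

Classify positions by backward induction: terminal positions (no move available) are L. From any other position, the mover wins iff some move reaches an L.
n=0: no move → L
n=1: no move → L
n=2: no move → L
n=3: can move to 0, which is L ⇒ W
n=4: can move to 1, which is L ⇒ W
n=5: can move to 2, which is L ⇒ W
n=6: can move to 1, which is L ⇒ W
n=7: can move to 2, which is L ⇒ W
n=8: can move to 0, which is L ⇒ W
n=9: can move to 1, which is L ⇒ W
n=10: can move to 2, which is L ⇒ W
n=11: moves to 8(W), 6(W), 3(W); every one is W ⇒ L
n=12: moves to 9(W), 7(W), 4(W); every one is W ⇒ L
n=13: moves to 10(W), 8(W), 5(W); every one is W ⇒ L
n=14: can move to 11, which is L ⇒ W
n=15: can move to 12, which is L ⇒ W
n=16: can move to 13, which is L ⇒ W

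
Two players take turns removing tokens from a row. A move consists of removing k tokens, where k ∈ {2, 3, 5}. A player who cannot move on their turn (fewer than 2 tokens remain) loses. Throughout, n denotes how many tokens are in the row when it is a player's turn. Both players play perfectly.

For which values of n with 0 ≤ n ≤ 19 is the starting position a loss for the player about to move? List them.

0, 1, 7, 8, 14, 15

Positions with no move are L. A position that does have a move is losing for the player to move precisely when every available move leads to a winning position for the opponent. Fill in the labels:
n=0: no move → L
n=1: no move → L
n=2: →0(L), so W
n=3: →1(L), so W
n=4: →1(L), so W
n=5: →0(L), so W
n=6: →1(L), so W
n=7: →5(W), 4(W), 2(W) — all W, so L
n=8: →6(W), 5(W), 3(W) — all W, so L
n=9: →7(L), so W
n=10: →8(L), so W
n=11: →8(L), so W
n=12: →7(L), so W
n=13: →8(L), so W
n=14: →12(W), 11(W), 9(W) — all W, so L
n=15: →13(W), 12(W), 10(W) — all W, so L
n=16: →14(L), so W
n=17: →15(L), so W
n=18: →15(L), so W
n=19: →14(L), so W
Reading off the rows marked L gives the requested list; there are 6 such values of n.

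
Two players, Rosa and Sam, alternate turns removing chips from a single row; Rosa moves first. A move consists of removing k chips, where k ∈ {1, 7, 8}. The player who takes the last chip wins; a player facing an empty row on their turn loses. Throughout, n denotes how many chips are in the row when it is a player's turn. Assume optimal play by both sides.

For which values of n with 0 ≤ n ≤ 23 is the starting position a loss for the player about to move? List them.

Classify positions by backward induction: terminal positions (no move available) are L. From any other position, the mover wins iff some move reaches an L.
n=0: no move → L
n=1: reaches L-position 0 → W
n=2: only reaches 1(W), which is W → L
n=3: reaches L-position 2 → W
n=4: only reaches 3(W), which is W → L
n=5: reaches L-position 4 → W
n=6: only reaches 5(W), which is W → L
n=7: reaches L-position 6 → W
n=8: reaches L-position 0 → W
n=9: reaches L-position 2 → W
n=10: reaches L-position 2 → W
n=11: reaches L-position 4 → W
n=12: reaches L-position 4 → W
n=13: reaches L-position 6 → W
n=14: reaches L-position 6 → W
n=15: only reaches 14(W), 8(W), 7(W), all W → L
n=16: reaches L-position 15 → W
n=17: only reaches 16(W), 10(W), 9(W), all W → L
n=18: reaches L-position 17 → W
n=19: only reaches 18(W), 12(W), 11(W), all W → L
n=20: reaches L-position 19 → W
n=21: only reaches 20(W), 14(W), 13(W), all W → L
n=22: reaches L-position 21 → W
n=23: reaches L-position 15 → W
Reading off the rows marked L gives the requested list; there are 8 such values of n.

0, 2, 4, 6, 15, 17, 19, 21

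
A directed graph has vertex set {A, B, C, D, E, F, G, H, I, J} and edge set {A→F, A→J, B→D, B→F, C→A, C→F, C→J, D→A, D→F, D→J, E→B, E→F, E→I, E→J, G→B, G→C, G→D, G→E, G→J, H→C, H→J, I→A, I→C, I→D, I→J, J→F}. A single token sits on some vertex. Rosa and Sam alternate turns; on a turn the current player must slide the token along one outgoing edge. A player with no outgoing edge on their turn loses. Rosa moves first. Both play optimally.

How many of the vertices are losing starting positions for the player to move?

Classify positions by backward induction: terminal positions (no move available) are L. From any other position, the mover wins iff some move reaches an L.
Every edge goes from a vertex to one that appears earlier in the order F, J, A, D, C, H, B, I, E, G, so processing vertices in that order labels each vertex after all of its successors.
F: no outgoing edge → L
J: W (go to F, an L position)
A: W (go to F, an L position)
D: W (go to F, an L position)
C: W (go to F, an L position)
H: L (options C(W), J(W) are all W)
B: W (go to F, an L position)
I: L (options C(W), D(W), A(W), J(W) are all W)
E: W (go to I, an L position)
G: L (options E(W), B(W), C(W), D(W), J(W) are all W)
The L vertices are F, G, H, I; that is 4 in all.

4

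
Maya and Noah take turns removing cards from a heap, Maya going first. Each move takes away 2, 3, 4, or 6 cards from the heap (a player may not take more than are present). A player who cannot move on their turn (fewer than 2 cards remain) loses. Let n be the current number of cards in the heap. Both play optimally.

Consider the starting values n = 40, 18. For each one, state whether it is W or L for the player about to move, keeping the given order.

40: L, 18: W

Label each position W (a win for the player to move) or L (a loss). A position with no legal move is L; any other position is W exactly when some move reaches an L, and L when every move reaches a W.
n=0: no move → L
n=1: no move → L
n=2: →0(L), so W
n=3: →1(L), so W
n=4: →1(L), so W
n=5: →1(L), so W
n=6: →0(L), so W
n=7: →1(L), so W
n=8: →6(W), 5(W), 4(W), 2(W) — all W, so L
n=9: →7(W), 6(W), 5(W), 3(W) — all W, so L
n=10: →8(L), so W
n=11: →9(L), so W
n=12: →9(L), so W
n=13: →9(L), so W
n=14: →8(L), so W
n=15: →9(L), so W
n=16: →14(W), 13(W), 12(W), 10(W) — all W, so L
n=17: →15(W), 14(W), 13(W), 11(W) — all W, so L
n=18: →16(L), so W
n=19: →17(L), so W
n=20: →17(L), so W
n=21: →17(L), so W
n=22: →16(L), so W
n=23: →17(L), so W
n=24: →22(W), 21(W), 20(W), 18(W) — all W, so L
n=25: →23(W), 22(W), 21(W), 19(W) — all W, so L
n=26: →24(L), so W
n=27: →25(L), so W
n=28: →25(L), so W
n=29: →25(L), so W
n=30: →24(L), so W
n=31: →25(L), so W
n=32: →30(W), 29(W), 28(W), 26(W) — all W, so L
n=33: →31(W), 30(W), 29(W), 27(W) — all W, so L
n=34: →32(L), so W
n=35: →33(L), so W
n=36: →33(L), so W
n=37: →33(L), so W
n=38: →32(L), so W
n=39: →33(L), so W
n=40: →38(W), 37(W), 36(W), 34(W) — all W, so L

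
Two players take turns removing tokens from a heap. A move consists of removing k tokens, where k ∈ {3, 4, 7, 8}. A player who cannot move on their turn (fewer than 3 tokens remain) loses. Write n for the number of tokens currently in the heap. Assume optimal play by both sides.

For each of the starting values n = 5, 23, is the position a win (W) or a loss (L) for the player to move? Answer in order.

5: W, 23: L

Positions with no move are L. A position that does have a move is losing for the player to move precisely when every available move leads to a winning position for the opponent. Fill in the labels:
n=0: no move → L
n=1: no move → L
n=2: no move → L
n=3: can move to 0, which is L ⇒ W
n=4: can move to 1, which is L ⇒ W
n=5: can move to 2, which is L ⇒ W
n=6: can move to 2, which is L ⇒ W
n=7: can move to 0, which is L ⇒ W
n=8: can move to 1, which is L ⇒ W
n=9: can move to 2, which is L ⇒ W
n=10: can move to 2, which is L ⇒ W
n=11: moves to 8(W), 7(W), 4(W), 3(W); every one is W ⇒ L
n=12: moves to 9(W), 8(W), 5(W), 4(W); every one is W ⇒ L
n=13: moves to 10(W), 9(W), 6(W), 5(W); every one is W ⇒ L
n=14: can move to 11, which is L ⇒ W
n=15: can move to 12, which is L ⇒ W
n=16: can move to 13, which is L ⇒ W
n=17: can move to 13, which is L ⇒ W
n=18: can move to 11, which is L ⇒ W
n=19: can move to 12, which is L ⇒ W
n=20: can move to 13, which is L ⇒ W
n=21: can move to 13, which is L ⇒ W
n=22: moves to 19(W), 18(W), 15(W), 14(W); every one is W ⇒ L
n=23: moves to 20(W), 19(W), 16(W), 15(W); every one is W ⇒ L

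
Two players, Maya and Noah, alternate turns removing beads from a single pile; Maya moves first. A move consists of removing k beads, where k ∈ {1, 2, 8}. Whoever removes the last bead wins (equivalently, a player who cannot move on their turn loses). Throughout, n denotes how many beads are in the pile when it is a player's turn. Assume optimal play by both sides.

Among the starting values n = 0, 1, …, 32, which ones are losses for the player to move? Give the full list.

Compute win/loss labels from the base case upward. A position with no move is L. Any other position is W if it can reach an L in one move, else L.
n=0: no move → L
n=1: reaches L-position 0 → W
n=2: reaches L-position 0 → W
n=3: only reaches 2(W), 1(W), all W → L
n=4: reaches L-position 3 → W
n=5: reaches L-position 3 → W
n=6: only reaches 5(W), 4(W), all W → L
n=7: reaches L-position 6 → W
n=8: reaches L-position 6 → W
n=9: only reaches 8(W), 7(W), 1(W), all W → L
n=10: reaches L-position 9 → W
n=11: reaches L-position 9 → W
n=12: only reaches 11(W), 10(W), 4(W), all W → L
n=13: reaches L-position 12 → W
n=14: reaches L-position 12 → W
n=15: only reaches 14(W), 13(W), 7(W), all W → L
n=16: reaches L-position 15 → W
n=17: reaches L-position 15 → W
n=18: only reaches 17(W), 16(W), 10(W), all W → L
n=19: reaches L-position 18 → W
n=20: reaches L-position 18 → W
n=21: only reaches 20(W), 19(W), 13(W), all W → L
n=22: reaches L-position 21 → W
n=23: reaches L-position 21 → W
n=24: only reaches 23(W), 22(W), 16(W), all W → L
n=25: reaches L-position 24 → W
n=26: reaches L-position 24 → W
n=27: only reaches 26(W), 25(W), 19(W), all W → L
n=28: reaches L-position 27 → W
n=29: reaches L-position 27 → W
n=30: only reaches 29(W), 28(W), 22(W), all W → L
n=31: reaches L-position 30 → W
n=32: reaches L-position 30 → W
The losing starting values of n are exactly the entries labelled L in this table (11 of them).

0, 3, 6, 9, 12, 15, 18, 21, 24, 27, 30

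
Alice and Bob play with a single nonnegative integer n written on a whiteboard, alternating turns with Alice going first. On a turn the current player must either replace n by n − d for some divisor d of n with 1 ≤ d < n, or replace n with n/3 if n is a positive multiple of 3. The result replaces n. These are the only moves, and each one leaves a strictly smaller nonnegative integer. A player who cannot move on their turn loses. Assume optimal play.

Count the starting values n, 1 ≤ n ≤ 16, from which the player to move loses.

Work bottom-up. With no move the player to move loses. Otherwise the position is W if at least one move leads to an L position for the opponent, and L if every move leads to a W.
n=0: no move → L
n=1: no move → L
n=2: W (go to 1, an L position)
n=3: W (go to 1, an L position)
n=4: L (options 2(W), 3(W) are all W)
n=5: W (go to 4, an L position)
n=6: W (go to 4, an L position)
n=7: L (sole option 6(W) is W)
n=8: W (go to 4, an L position)
n=9: L (options 3(W), 6(W), 8(W) are all W)
n=10: W (go to 9, an L position)
n=11: L (sole option 10(W) is W)
n=12: W (go to 4, an L position)
n=13: L (sole option 12(W) is W)
n=14: W (go to 7, an L position)
n=15: L (options 5(W), 10(W), 12(W), 14(W) are all W)
n=16: W (go to 15, an L position)
L entries with 1 ≤ n ≤ 16 (n=0 is outside the asked range and is not counted): n = 1, 4, 7, 9, 11, 13, 15; that makes 7.

7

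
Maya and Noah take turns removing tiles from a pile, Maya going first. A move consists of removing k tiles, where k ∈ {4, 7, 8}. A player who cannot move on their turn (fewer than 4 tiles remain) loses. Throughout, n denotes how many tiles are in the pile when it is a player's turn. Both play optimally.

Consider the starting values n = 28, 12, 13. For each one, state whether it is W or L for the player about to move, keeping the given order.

Label each position W (a win for the player to move) or L (a loss). A position with no legal move is L; any other position is W exactly when some move reaches an L, and L when every move reaches a W.
n=0: no move → L
n=1: no move → L
n=2: no move → L
n=3: no move → L
n=4: →0(L), so W
n=5: →1(L), so W
n=6: →2(L), so W
n=7: →3(L), so W
n=8: →1(L), so W
n=9: →2(L), so W
n=10: →3(L), so W
n=11: →3(L), so W
n=12: →8(W), 5(W), 4(W) — all W, so L
n=13: →9(W), 6(W), 5(W) — all W, so L
n=14: →10(W), 7(W), 6(W) — all W, so L
n=15: →11(W), 8(W), 7(W) — all W, so L
n=16: →12(L), so W
n=17: →13(L), so W
n=18: →14(L), so W
n=19: →15(L), so W
n=20: →13(L), so W
n=21: →14(L), so W
n=22: →15(L), so W
n=23: →15(L), so W
n=24: →20(W), 17(W), 16(W) — all W, so L
n=25: →21(W), 18(W), 17(W) — all W, so L
n=26: →22(W), 19(W), 18(W) — all W, so L
n=27: →23(W), 20(W), 19(W) — all W, so L
n=28: →24(L), so W

28: W, 12: L, 13: L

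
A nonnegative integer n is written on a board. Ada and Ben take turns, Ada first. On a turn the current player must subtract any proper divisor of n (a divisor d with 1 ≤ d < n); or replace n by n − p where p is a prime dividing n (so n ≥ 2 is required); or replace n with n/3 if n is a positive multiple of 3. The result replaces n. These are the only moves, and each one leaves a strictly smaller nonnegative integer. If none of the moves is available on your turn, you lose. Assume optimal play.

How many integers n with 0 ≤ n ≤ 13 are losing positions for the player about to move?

4

Label each position W (a win for the player to move) or L (a loss). A position with no legal move is L; any other position is W exactly when some move reaches an L, and L when every move reaches a W.
n=0: no move → L
n=1: no move → L
n=2: reaches L-position 0 → W
n=3: reaches L-position 0 → W
n=4: only reaches 2(W), 3(W), all W → L
n=5: reaches L-position 0 → W
n=6: reaches L-position 4 → W
n=7: reaches L-position 0 → W
n=8: reaches L-position 4 → W
n=9: only reaches 3(W), 6(W), 8(W), all W → L
n=10: reaches L-position 9 → W
n=11: reaches L-position 0 → W
n=12: reaches L-position 4 → W
n=13: reaches L-position 0 → W
L entries with 0 ≤ n ≤ 13: n = 0, 1, 4, 9; that makes 4.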